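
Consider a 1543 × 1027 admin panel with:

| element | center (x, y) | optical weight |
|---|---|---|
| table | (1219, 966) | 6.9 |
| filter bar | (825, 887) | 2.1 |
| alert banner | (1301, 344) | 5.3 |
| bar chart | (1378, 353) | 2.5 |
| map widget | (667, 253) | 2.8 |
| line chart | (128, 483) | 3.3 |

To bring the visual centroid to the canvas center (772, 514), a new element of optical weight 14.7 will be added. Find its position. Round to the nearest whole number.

(425, 394)

New total weight: (6.9 + 2.1 + 5.3 + 2.5 + 2.8 + 3.3) + 14.7 = 37.6.
x: target moment 37.6×772 = 29027.2; current 6.9·1219 + 2.1·825 + 5.3·1301 + 2.5·1378 + 2.8·667 + 3.3·128 = 22773.9; the new element supplies 6253.3, so x = 6253.3/14.7 ≈ 425.39.
y: target moment 37.6×514 = 19326.4; current 6.9·966 + 2.1·887 + 5.3·344 + 2.5·353 + 2.8·253 + 3.3·483 = 13536.1; the new element supplies 5790.3, so y = 5790.3/14.7 ≈ 393.90.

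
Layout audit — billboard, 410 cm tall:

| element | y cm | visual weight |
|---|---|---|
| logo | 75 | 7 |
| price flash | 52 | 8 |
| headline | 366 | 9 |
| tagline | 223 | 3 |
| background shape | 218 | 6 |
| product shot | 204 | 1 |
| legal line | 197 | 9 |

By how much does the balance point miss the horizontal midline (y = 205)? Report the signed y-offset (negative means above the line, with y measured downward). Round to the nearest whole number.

≈ -15 cm

Total weight = 7 + 8 + 9 + 3 + 6 + 1 + 9 = 43.
y-moment: 7·75 + 8·52 + 9·366 + 3·223 + 6·218 + 1·204 + 9·197 = 8189; centroid 8189/43 ≈ 190.44.
Against y = 205, that's 190.44 − 205 = -14.56.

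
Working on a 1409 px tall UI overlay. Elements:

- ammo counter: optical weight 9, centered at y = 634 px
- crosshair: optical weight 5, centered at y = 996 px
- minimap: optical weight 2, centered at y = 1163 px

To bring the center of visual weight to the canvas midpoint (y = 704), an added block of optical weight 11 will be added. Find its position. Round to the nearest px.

New total weight: (9 + 5 + 2) + 11 = 27.
y: target moment 27×704 = 19008; current 9·634 + 5·996 + 2·1163 = 13012; the added block supplies 5996, so y = 5996/11 ≈ 545.09.

y ≈ 545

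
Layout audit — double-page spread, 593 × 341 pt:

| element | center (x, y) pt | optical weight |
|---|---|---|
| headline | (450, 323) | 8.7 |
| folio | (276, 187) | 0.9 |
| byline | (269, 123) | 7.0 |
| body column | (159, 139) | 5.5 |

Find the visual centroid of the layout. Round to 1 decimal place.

(313.2, 208.3)

Weights sum to 8.7 + 0.9 + 7.0 + 5.5 = 22.1.
x-moment: 8.7·450 + 0.9·276 + 7.0·269 + 5.5·159 = 6920.9; centroid 6920.9/22.1 ≈ 313.16.
y-moment: 8.7·323 + 0.9·187 + 7.0·123 + 5.5·139 = 4603.9; centroid 4603.9/22.1 ≈ 208.32.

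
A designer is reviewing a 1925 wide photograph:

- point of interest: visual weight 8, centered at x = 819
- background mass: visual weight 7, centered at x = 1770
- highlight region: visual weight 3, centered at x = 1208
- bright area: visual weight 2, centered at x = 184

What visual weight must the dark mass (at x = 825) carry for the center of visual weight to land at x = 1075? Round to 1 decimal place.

Known weights sum to 8 + 7 + 3 + 2 = 20; their moment is 8·819 + 7·1770 + 3·1208 + 2·184 = 22934.
Set Σw·x/Σw = 1075: (22934 + 825w) = 1075·(20 + w).
Rearranging, w·(825 − 1075) = 1075·20 − 22934 = -1434, so w ≈ -1434/-250 = 5.74.

w ≈ 5.7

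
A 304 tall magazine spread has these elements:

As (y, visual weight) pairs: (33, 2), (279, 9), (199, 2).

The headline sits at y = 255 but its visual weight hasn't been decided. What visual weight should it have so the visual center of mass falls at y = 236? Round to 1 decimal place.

w ≈ 4.9

Fixed elements: Σw = 2 + 9 + 2 = 13, Σw·y = 2·33 + 9·279 + 2·199 = 2975.
For the centroid to hit 236: (2975 + w·255) / (13 + w) = 236.
Rearranging, w·(255 − 236) = 236·13 − 2975 = 93, so w ≈ 93/19 = 4.89.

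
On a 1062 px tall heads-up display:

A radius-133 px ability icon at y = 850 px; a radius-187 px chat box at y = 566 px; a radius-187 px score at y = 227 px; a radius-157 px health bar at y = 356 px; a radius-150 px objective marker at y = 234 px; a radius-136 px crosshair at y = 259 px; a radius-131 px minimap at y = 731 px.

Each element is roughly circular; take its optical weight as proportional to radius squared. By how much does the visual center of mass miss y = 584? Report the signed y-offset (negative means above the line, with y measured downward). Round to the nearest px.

Weights ∝ r²: ability icon 133² = 17689, chat box 187² = 34969, score 187² = 34969, health bar 157² = 24649, objective marker 150² = 22500, crosshair 136² = 18496, minimap 131² = 17161; Σw = 170433.
y: (17689·850 + 34969·566 + 34969·227 + 24649·356 + 22500·234 + 18496·259 + 17161·731) / 170433 = 74141266 / 170433 ≈ 435.02
Against y = 584, that's 435.02 − 584 = -148.98.

≈ -149 px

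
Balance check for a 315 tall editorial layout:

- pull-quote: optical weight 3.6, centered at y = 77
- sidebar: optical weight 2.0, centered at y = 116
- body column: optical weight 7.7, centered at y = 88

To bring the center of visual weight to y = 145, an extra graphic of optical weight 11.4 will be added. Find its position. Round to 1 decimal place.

After adding the extra graphic, total weight = 3.6 + 2.0 + 7.7 + 11.4 = 24.7.
y: target moment 24.7×145 = 3581.5; current 3.6·77 + 2.0·116 + 7.7·88 = 1186.8; the extra graphic supplies 2394.7, so y = 2394.7/11.4 ≈ 210.06.

y ≈ 210.1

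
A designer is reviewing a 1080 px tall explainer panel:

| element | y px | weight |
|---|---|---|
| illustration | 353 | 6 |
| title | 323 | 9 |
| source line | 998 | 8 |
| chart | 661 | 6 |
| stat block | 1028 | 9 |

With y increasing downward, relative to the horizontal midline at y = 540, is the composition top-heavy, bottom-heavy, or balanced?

bottom-heavy

Σw = 6 + 9 + 8 + 6 + 9 = 38.
y-moment: 6·353 + 9·323 + 8·998 + 6·661 + 9·1028 = 26227; centroid 26227/38 ≈ 690.18.
690.2 lies below (larger y than) the midline 540, so the layout is bottom-heavy.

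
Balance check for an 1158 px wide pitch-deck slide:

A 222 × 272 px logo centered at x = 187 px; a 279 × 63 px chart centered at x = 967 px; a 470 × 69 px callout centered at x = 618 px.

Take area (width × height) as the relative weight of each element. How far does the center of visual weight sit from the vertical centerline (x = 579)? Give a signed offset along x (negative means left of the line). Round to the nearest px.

≈ -141 px

Areas → weights: logo 222·272 = 60384, chart 279·63 = 17577, callout 470·69 = 32430; Σw = 110391.
Σw·x = 60384·187 + 17577·967 + 32430·618 = 48330507, so x̄ = 48330507/110391 ≈ 437.81.
Against x = 579, that's 437.81 − 579 = -141.19.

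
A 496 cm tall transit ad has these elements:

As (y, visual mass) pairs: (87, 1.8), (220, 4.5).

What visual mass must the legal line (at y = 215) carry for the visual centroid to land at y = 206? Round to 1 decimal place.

w ≈ 16.8

Known weights sum to 1.8 + 4.5 = 6.3; their moment is 1.8·87 + 4.5·220 = 1146.6.
For the centroid to hit 206: (1146.6 + w·215) / (6.3 + w) = 206.
Rearranging, w·(215 − 206) = 206·6.3 − 1146.6 = 151.2, so w ≈ 151.2/9 = 16.80.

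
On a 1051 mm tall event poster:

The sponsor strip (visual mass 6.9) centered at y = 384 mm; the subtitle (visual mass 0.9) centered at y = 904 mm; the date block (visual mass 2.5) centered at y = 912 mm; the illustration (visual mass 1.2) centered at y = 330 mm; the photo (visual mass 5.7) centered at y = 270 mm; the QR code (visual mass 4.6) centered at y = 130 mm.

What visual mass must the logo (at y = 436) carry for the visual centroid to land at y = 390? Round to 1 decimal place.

w ≈ 4.9

Fixed elements: Σw = 6.9 + 0.9 + 2.5 + 1.2 + 5.7 + 4.6 = 21.8, Σw·y = 6.9·384 + 0.9·904 + 2.5·912 + 1.2·330 + 5.7·270 + 4.6·130 = 8276.2.
For the centroid to hit 390: (8276.2 + w·436) / (21.8 + w) = 390.
Rearranging, w·(436 − 390) = 390·21.8 − 8276.2 = 225.8, so w ≈ 225.8/46 = 4.91.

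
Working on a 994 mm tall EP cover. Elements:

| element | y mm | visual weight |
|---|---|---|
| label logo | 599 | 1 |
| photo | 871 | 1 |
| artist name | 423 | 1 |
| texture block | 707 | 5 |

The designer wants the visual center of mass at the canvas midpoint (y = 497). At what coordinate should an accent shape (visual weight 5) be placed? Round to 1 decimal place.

y ≈ 206.6

With the accent shape, Σw becomes 1 + 1 + 1 + 5 + 5 = 13.
y: need Σw·y = 13·497 = 6461. Existing = 1·599 + 1·871 + 1·423 + 5·707 = 5428. Remainder 1033 / 5 ≈ 206.60.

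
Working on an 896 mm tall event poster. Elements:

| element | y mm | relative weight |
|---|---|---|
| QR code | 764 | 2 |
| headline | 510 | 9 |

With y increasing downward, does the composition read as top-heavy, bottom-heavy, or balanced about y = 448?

Σw = 2 + 9 = 11.
Σw·y = 2·764 + 9·510 = 6118, so ȳ = 6118/11 ≈ 556.18.
556.2 vs midline 448 → bottom-heavy.

bottom-heavy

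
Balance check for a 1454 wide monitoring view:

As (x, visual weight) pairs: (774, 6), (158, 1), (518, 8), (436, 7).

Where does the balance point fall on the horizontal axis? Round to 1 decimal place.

Total weight = 6 + 1 + 8 + 7 = 22.
x-moment: 6·774 + 1·158 + 8·518 + 7·436 = 11998; centroid 11998/22 ≈ 545.36.

x ≈ 545.4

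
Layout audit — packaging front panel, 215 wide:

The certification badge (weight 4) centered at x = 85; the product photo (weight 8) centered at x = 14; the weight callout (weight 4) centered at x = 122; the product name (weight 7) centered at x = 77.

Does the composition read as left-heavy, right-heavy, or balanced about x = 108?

Σw = 4 + 8 + 4 + 7 = 23.
Σw·x = 4·85 + 8·14 + 4·122 + 7·77 = 1479, so x̄ = 1479/23 ≈ 64.30.
64.3 lies left of the midline 108, so the layout is left-heavy.

left-heavy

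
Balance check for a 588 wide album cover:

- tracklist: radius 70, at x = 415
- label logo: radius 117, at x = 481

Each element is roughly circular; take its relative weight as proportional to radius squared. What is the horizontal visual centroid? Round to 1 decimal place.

r² weights: tracklist 70² = 4900, label logo 117² = 13689. Total = 18589.
x: (4900·415 + 13689·481) / 18589 = 8617909 / 18589 ≈ 463.60

x ≈ 463.6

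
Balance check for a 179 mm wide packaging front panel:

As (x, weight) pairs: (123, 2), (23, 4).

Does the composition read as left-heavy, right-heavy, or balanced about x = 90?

Σw = 2 + 4 = 6.
x-moment: 2·123 + 4·23 = 338; centroid 338/6 ≈ 56.33.
Since 56.3 is left of 90, the composition reads left-heavy.

left-heavy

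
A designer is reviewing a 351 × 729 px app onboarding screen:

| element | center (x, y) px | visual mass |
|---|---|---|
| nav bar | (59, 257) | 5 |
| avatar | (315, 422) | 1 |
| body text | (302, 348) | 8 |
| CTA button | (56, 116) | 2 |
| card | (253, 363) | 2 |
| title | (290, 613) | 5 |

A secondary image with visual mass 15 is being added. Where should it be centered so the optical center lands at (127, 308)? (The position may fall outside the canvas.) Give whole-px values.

(-18, 213)

With the secondary image, Σw becomes 5 + 1 + 8 + 2 + 2 + 5 + 15 = 38.
x: need Σw·x = 38·127 = 4826. Existing = 5·59 + 1·315 + 8·302 + 2·56 + 2·253 + 5·290 = 5094. Remainder -268 / 15 ≈ -17.87.
y: need Σw·y = 38·308 = 11704. Existing = 5·257 + 1·422 + 8·348 + 2·116 + 2·363 + 5·613 = 8514. Remainder 3190 / 15 ≈ 212.67.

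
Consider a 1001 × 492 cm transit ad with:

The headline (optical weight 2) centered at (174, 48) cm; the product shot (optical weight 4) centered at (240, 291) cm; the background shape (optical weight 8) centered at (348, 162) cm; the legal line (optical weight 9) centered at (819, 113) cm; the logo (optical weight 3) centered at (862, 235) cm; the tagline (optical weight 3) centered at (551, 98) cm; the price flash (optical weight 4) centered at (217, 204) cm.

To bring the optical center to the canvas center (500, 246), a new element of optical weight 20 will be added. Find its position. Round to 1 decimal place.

(496.5, 382.5)

New total weight: (2 + 4 + 8 + 9 + 3 + 3 + 4) + 20 = 53.
x: need Σw·x = 53·500 = 26500. Existing = 2·174 + 4·240 + 8·348 + 9·819 + 3·862 + 3·551 + 4·217 = 16570. Remainder 9930 / 20 ≈ 496.50.
y: need Σw·y = 53·246 = 13038. Existing = 2·48 + 4·291 + 8·162 + 9·113 + 3·235 + 3·98 + 4·204 = 5388. Remainder 7650 / 20 ≈ 382.50.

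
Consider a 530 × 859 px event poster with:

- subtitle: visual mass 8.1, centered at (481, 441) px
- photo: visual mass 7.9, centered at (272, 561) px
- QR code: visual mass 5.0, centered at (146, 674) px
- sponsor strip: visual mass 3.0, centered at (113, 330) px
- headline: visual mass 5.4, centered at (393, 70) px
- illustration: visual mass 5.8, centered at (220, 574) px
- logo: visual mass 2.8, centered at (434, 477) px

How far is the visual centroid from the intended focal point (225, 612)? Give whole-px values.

Total weight = 8.1 + 7.9 + 5.0 + 3.0 + 5.4 + 5.8 + 2.8 = 38.0.
Σw·x = 11727.3; x̄ = 11727.3/38.0 ≈ 308.61.
Σw·y = 17406.8; ȳ = 17406.8/38.0 ≈ 458.07.
Offset from (225, 612): Δx ≈ 83.61, Δy ≈ -153.93; distance = √(Δx² + Δy²) ≈ 175.17.

≈ 175 px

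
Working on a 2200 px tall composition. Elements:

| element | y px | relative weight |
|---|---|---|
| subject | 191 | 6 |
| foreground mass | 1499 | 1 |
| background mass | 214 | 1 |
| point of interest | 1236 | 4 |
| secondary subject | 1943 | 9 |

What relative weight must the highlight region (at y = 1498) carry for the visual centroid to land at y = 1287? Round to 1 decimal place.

w ≈ 8.2

Fixed elements: Σw = 6 + 1 + 1 + 4 + 9 = 21, Σw·y = 6·191 + 1·1499 + 1·214 + 4·1236 + 9·1943 = 25290.
Set Σw·y/Σw = 1287: (25290 + 1498w) = 1287·(21 + w).
So w = (1287·21 − 25290)/(1498 − 1287) = 1737/211 ≈ 8.23.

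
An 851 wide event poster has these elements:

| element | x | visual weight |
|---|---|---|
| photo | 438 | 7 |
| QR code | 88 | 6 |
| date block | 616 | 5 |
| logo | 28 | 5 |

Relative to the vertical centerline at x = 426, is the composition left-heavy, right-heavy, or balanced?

left-heavy

Weights sum to 7 + 6 + 5 + 5 = 23.
x: (7·438 + 6·88 + 5·616 + 5·28) / 23 = 6814 / 23 ≈ 296.26
296.3 vs midline 426 → left-heavy.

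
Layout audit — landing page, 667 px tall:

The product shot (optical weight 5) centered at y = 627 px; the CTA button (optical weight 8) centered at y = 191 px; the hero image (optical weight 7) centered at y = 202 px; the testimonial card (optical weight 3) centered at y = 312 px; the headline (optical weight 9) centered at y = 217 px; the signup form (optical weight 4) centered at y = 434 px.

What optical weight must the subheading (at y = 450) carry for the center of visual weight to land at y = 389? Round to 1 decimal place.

w ≈ 54.1

Known weights sum to 5 + 8 + 7 + 3 + 9 + 4 = 36; their moment is 5·627 + 8·191 + 7·202 + 3·312 + 9·217 + 4·434 = 10702.
Set Σw·y/Σw = 389: (10702 + 450w) = 389·(36 + w).
Solving: w = (389·36 − 10702) / (450 − 389) = 3302 / 61 ≈ 54.13.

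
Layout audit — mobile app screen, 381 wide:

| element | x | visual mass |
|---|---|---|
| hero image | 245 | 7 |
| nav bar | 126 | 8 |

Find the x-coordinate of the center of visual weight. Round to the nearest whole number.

x ≈ 182

Weights sum to 7 + 8 = 15.
Σw·x = 7·245 + 8·126 = 2723, so x̄ = 2723/15 ≈ 181.53.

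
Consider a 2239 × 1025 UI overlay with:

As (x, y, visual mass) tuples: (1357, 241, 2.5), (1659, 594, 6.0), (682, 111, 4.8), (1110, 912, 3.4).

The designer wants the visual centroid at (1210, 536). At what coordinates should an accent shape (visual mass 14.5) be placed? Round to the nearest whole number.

With the accent shape, Σw becomes 2.5 + 6.0 + 4.8 + 3.4 + 14.5 = 31.2.
Along x: (20394.1 + 14.5·x) / 31.2 = 1210 (existing moment 2.5·1357 + 6.0·1659 + 4.8·682 + 3.4·1110 = 20394.1) ⇒ x = (37752.0 − 20394.1) / 14.5 ≈ 1197.10.
Along y: (7800.1 + 14.5·y) / 31.2 = 536 (existing moment 2.5·241 + 6.0·594 + 4.8·111 + 3.4·912 = 7800.1) ⇒ y = (16723.2 − 7800.1) / 14.5 ≈ 615.39.

(1197, 615)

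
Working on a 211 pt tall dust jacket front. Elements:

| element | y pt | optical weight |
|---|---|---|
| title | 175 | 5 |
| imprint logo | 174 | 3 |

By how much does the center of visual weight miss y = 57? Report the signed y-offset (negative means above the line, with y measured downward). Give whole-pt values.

Σw = 5 + 3 = 8.
y: (5·175 + 3·174) / 8 = 1397 / 8 ≈ 174.62
Offset from y = 57: 174.62 − 57 ≈ 117.62.

≈ 118 pt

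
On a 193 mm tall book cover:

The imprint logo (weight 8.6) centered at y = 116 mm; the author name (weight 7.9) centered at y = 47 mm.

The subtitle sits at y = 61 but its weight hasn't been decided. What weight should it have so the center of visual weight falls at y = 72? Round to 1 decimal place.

Existing Σw = 16.5 (8.6 + 7.9); existing moment 8.6·116 + 7.9·47 = 1368.9.
Balance at y = 72 requires (1368.9 + w·61) / (16.5 + w) = 72.
Solving: w = (72·16.5 − 1368.9) / (61 − 72) = -180.9 / -11 ≈ 16.45.

w ≈ 16.4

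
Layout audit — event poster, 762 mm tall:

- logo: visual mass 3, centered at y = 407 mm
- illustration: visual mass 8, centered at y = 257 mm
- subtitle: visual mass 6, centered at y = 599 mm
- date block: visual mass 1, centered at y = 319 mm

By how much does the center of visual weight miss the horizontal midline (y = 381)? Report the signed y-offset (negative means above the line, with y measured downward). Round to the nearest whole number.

≈ 18 mm

Total weight = 3 + 8 + 6 + 1 = 18.
y-moment: 3·407 + 8·257 + 6·599 + 1·319 = 7190; centroid 7190/18 ≈ 399.44.
Difference: 399.44 − 381 ≈ 18.44.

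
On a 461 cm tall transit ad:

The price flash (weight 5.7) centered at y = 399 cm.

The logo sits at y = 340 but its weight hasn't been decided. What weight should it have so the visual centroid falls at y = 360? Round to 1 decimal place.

w ≈ 11.1

Known: weight 5.7 with moment 5.7·399 = 2274.3.
Set Σw·y/Σw = 360: (2274.3 + 340w) = 360·(5.7 + w).
So w = (360·5.7 − 2274.3)/(340 − 360) = -222.3/-20 ≈ 11.12.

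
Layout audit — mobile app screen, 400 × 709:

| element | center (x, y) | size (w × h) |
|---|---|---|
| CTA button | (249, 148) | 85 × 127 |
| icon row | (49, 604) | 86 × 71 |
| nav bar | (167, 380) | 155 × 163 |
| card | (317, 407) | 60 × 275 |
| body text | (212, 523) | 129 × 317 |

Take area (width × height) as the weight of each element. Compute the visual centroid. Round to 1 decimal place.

(212.0, 431.8)

Taking area as weight: CTA button 85·127 = 10795, icon row 86·71 = 6106, nav bar 155·163 = 25265, card 60·275 = 16500, body text 129·317 = 40893. Sum 99559.
x: (10795·249 + 6106·49 + 25265·167 + 16500·317 + 40893·212) / 99559 = 21106220 / 99559 ≈ 212.00
y: (10795·148 + 6106·604 + 25265·380 + 16500·407 + 40893·523) / 99559 = 42988923 / 99559 ≈ 431.79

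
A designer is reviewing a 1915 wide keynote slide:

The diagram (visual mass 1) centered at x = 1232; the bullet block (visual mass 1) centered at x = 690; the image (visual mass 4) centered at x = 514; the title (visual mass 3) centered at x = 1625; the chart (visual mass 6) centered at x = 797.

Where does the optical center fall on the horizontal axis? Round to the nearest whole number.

Total weight = 1 + 1 + 4 + 3 + 6 = 15.
x: (1·1232 + 1·690 + 4·514 + 3·1625 + 6·797) / 15 = 13635 / 15 ≈ 909.00

x ≈ 909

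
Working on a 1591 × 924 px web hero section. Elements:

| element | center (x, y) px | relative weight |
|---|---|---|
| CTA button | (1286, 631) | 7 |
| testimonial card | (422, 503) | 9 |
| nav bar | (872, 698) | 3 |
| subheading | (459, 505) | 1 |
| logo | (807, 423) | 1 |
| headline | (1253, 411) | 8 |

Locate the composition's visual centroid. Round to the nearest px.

Weights sum to 7 + 9 + 3 + 1 + 1 + 8 = 29.
Σw·x = 26706; x̄ = 26706/29 ≈ 920.90.
Σw·y = 15254; ȳ = 15254/29 ≈ 526.00.

(921, 526)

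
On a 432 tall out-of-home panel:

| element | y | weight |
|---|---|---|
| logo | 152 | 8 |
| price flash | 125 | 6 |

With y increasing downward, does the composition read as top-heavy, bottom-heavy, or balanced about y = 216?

top-heavy

Σw = 8 + 6 = 14.
Σw·y = 8·152 + 6·125 = 1966, so ȳ = 1966/14 ≈ 140.43.
140.4 lies above (smaller y than) the midline 216, so the layout is top-heavy.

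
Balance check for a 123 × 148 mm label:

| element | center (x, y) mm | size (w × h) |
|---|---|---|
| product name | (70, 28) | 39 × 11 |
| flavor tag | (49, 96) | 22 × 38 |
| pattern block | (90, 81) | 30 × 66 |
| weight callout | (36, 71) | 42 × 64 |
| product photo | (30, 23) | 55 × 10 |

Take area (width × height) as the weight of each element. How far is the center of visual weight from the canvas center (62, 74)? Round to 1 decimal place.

Areas: product name 39·11 = 429, flavor tag 22·38 = 836, pattern block 30·66 = 1980, weight callout 42·64 = 2688, product photo 55·10 = 550. Total weight = 6483.
Σw·x = 429·70 + 836·49 + 1980·90 + 2688·36 + 550·30 = 362462, so x̄ = 362462/6483 ≈ 55.91.
Σw·y = 429·28 + 836·96 + 1980·81 + 2688·71 + 550·23 = 456146, so ȳ = 456146/6483 ≈ 70.36.
Relative to (62, 74): Δ = (-6.09, -3.64); |Δ| = √(-6.09² + -3.64²) ≈ 7.10.

≈ 7.1 mm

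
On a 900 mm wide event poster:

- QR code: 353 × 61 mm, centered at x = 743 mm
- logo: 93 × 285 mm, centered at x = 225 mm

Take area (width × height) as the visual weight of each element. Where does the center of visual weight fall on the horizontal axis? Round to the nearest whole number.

Taking area as weight: QR code 353·61 = 21533, logo 93·285 = 26505. Sum 48038.
x-moment: 21533·743 + 26505·225 = 21962644; centroid 21962644/48038 ≈ 457.19.

x ≈ 457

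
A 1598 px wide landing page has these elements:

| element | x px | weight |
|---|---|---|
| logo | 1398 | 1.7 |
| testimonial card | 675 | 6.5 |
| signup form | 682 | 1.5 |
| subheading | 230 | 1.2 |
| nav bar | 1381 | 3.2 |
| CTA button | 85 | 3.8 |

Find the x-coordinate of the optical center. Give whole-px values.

x ≈ 715

Σw = 1.7 + 6.5 + 1.5 + 1.2 + 3.2 + 3.8 = 17.9.
Σw·x = 12805.3; x̄ = 12805.3/17.9 ≈ 715.38.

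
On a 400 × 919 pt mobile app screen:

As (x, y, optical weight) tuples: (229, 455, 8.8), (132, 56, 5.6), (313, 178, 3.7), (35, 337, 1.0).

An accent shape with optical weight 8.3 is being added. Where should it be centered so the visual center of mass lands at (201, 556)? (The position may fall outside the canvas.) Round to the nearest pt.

With the accent shape, Σw becomes 8.8 + 5.6 + 3.7 + 1.0 + 8.3 = 27.4.
x: need Σw·x = 27.4·201 = 5507.4. Existing = 8.8·229 + 5.6·132 + 3.7·313 + 1.0·35 = 3947.5. Remainder 1559.9 / 8.3 ≈ 187.94.
y: need Σw·y = 27.4·556 = 15234.4. Existing = 8.8·455 + 5.6·56 + 3.7·178 + 1.0·337 = 5313.2. Remainder 9921.2 / 8.3 ≈ 1195.33.

(188, 1195)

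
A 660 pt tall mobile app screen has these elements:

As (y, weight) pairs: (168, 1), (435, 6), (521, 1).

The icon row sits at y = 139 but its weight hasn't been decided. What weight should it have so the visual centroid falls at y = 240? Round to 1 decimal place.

w ≈ 13.7

Fixed elements: Σw = 1 + 6 + 1 = 8, Σw·y = 1·168 + 6·435 + 1·521 = 3299.
Set Σw·y/Σw = 240: (3299 + 139w) = 240·(8 + w).
So w = (240·8 − 3299)/(139 − 240) = -1379/-101 ≈ 13.65.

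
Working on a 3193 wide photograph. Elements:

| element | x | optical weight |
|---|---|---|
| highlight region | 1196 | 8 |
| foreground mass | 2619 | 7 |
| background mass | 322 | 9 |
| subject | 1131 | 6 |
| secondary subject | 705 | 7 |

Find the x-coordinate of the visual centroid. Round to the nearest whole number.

Σw = 8 + 7 + 9 + 6 + 7 = 37.
x: (8·1196 + 7·2619 + 9·322 + 6·1131 + 7·705) / 37 = 42520 / 37 ≈ 1149.19

x ≈ 1149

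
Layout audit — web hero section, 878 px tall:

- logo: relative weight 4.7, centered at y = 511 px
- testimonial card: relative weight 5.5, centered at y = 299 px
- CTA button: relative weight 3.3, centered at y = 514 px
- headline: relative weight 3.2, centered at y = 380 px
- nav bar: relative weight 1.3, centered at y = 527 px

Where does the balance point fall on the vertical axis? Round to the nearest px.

Weights sum to 4.7 + 5.5 + 3.3 + 3.2 + 1.3 = 18.0.
y: (4.7·511 + 5.5·299 + 3.3·514 + 3.2·380 + 1.3·527) / 18.0 = 7643.5 / 18.0 ≈ 424.64

y ≈ 425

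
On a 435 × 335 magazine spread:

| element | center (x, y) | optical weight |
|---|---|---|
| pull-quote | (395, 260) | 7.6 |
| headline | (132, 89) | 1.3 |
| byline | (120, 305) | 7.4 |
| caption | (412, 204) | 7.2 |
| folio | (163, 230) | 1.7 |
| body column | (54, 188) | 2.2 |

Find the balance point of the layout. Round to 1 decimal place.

Σw = 7.6 + 1.3 + 7.4 + 7.2 + 1.7 + 2.2 = 27.4.
x: (7.6·395 + 1.3·132 + 7.4·120 + 7.2·412 + 1.7·163 + 2.2·54) / 27.4 = 7423.9 / 27.4 ≈ 270.95
y: (7.6·260 + 1.3·89 + 7.4·305 + 7.2·204 + 1.7·230 + 2.2·188) / 27.4 = 6622.1 / 27.4 ≈ 241.68

(270.9, 241.7)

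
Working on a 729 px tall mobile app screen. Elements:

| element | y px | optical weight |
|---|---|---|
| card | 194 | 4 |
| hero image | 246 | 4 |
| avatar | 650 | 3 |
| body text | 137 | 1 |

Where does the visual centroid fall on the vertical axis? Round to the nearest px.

Σw = 4 + 4 + 3 + 1 = 12.
y: (4·194 + 4·246 + 3·650 + 1·137) / 12 = 3847 / 12 ≈ 320.58

y ≈ 321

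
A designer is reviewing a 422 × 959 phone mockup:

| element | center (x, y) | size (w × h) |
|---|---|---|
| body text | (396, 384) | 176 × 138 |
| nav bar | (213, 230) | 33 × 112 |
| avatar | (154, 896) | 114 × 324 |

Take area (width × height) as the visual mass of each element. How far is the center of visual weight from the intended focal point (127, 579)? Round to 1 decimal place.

Areas → weights: body text 176·138 = 24288, nav bar 33·112 = 3696, avatar 114·324 = 36936; Σw = 64920.
x: (24288·396 + 3696·213 + 36936·154) / 64920 = 16093440 / 64920 ≈ 247.90
y: (24288·384 + 3696·230 + 36936·896) / 64920 = 43271328 / 64920 ≈ 666.53
Offset from (127, 579): Δx ≈ 120.90, Δy ≈ 87.53; distance = √(Δx² + Δy²) ≈ 149.26.

≈ 149.3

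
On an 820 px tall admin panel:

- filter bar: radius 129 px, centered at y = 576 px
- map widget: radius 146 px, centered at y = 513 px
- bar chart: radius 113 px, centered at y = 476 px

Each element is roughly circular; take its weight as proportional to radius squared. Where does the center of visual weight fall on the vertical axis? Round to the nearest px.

y ≈ 524

r² weights: filter bar 129² = 16641, map widget 146² = 21316, bar chart 113² = 12769. Total = 50726.
y-moment: 16641·576 + 21316·513 + 12769·476 = 26598368; centroid 26598368/50726 ≈ 524.35.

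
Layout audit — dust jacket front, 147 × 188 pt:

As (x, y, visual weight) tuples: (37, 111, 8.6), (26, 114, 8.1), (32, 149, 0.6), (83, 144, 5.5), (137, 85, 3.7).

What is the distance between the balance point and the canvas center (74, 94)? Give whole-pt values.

≈ 28 pt

Σw = 8.6 + 8.1 + 0.6 + 5.5 + 3.7 = 26.5.
Σw·x = 8.6·37 + 8.1·26 + 0.6·32 + 5.5·83 + 3.7·137 = 1511.4, so x̄ = 1511.4/26.5 ≈ 57.03.
Σw·y = 8.6·111 + 8.1·114 + 0.6·149 + 5.5·144 + 3.7·85 = 3073.9, so ȳ = 3073.9/26.5 ≈ 116.00.
From (74, 94): dx = -16.97, dy = 22.00, so the distance is √(dx²+dy²) ≈ 27.78.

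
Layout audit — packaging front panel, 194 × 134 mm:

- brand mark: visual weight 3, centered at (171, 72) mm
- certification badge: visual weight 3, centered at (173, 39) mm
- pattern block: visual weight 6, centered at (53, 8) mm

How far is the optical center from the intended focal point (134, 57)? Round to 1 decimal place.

Weights sum to 3 + 3 + 6 = 12.
Σw·x = 3·171 + 3·173 + 6·53 = 1350, so x̄ = 1350/12 ≈ 112.50.
Σw·y = 3·72 + 3·39 + 6·8 = 381, so ȳ = 381/12 ≈ 31.75.
Relative to (134, 57): Δ = (-21.50, -25.25); |Δ| = √(-21.50² + -25.25²) ≈ 33.16.

≈ 33.2 mm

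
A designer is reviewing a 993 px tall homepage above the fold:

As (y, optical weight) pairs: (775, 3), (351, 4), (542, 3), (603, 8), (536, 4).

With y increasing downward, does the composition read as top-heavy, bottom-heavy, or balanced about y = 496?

bottom-heavy

Weights sum to 3 + 4 + 3 + 8 + 4 = 22.
y-moment: 3·775 + 4·351 + 3·542 + 8·603 + 4·536 = 12323; centroid 12323/22 ≈ 560.14.
560.1 lies below (larger y than) the midline 496, so the layout is bottom-heavy.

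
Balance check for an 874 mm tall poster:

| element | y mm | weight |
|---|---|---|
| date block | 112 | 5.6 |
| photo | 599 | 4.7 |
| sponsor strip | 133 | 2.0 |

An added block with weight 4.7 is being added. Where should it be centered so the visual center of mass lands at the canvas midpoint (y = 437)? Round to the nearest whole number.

y ≈ 792

New total weight: (5.6 + 4.7 + 2.0) + 4.7 = 17.0.
y: target moment 17.0×437 = 7429.0; current 5.6·112 + 4.7·599 + 2.0·133 = 3708.5; the added block supplies 3720.5, so y = 3720.5/4.7 ≈ 791.60.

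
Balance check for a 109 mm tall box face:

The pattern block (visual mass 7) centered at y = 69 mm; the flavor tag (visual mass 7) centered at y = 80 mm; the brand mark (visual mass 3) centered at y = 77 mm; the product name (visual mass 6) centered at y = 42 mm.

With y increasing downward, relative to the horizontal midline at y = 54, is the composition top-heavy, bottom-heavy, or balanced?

Weights sum to 7 + 7 + 3 + 6 = 23.
y: (7·69 + 7·80 + 3·77 + 6·42) / 23 = 1526 / 23 ≈ 66.35
Since 66.3 is below (larger y than) 54, the composition reads bottom-heavy.

bottom-heavy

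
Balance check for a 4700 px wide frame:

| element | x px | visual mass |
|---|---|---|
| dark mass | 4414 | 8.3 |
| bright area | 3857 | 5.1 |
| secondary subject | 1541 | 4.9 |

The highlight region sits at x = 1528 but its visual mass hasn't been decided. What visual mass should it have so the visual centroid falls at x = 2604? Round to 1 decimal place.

Known weights sum to 8.3 + 5.1 + 4.9 = 18.3; their moment is 8.3·4414 + 5.1·3857 + 4.9·1541 = 63857.8.
Balance at x = 2604 requires (63857.8 + w·1528) / (18.3 + w) = 2604.
So w = (2604·18.3 − 63857.8)/(1528 − 2604) = -16204.6/-1076 ≈ 15.06.

w ≈ 15.1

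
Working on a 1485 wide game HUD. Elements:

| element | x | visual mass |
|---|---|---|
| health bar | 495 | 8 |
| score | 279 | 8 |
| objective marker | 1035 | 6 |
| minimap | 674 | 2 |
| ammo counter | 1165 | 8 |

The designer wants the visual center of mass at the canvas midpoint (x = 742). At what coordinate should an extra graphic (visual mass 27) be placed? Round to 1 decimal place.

With the extra graphic, Σw becomes 8 + 8 + 6 + 2 + 8 + 27 = 59.
Along x: (23070 + 27·x) / 59 = 742 (existing moment 8·495 + 8·279 + 6·1035 + 2·674 + 8·1165 = 23070) ⇒ x = (43778 − 23070) / 27 ≈ 766.96.

x ≈ 767.0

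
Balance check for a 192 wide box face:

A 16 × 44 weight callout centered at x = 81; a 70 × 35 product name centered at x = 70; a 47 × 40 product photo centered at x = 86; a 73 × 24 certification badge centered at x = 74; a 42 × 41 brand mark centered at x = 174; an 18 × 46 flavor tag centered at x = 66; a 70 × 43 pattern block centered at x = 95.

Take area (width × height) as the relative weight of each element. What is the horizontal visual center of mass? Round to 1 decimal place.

Areas: weight callout 16·44 = 704, product name 70·35 = 2450, product photo 47·40 = 1880, certification badge 73·24 = 1752, brand mark 42·41 = 1722, flavor tag 18·46 = 828, pattern block 70·43 = 3010. Total weight = 12346.
Σw·x = 704·81 + 2450·70 + 1880·86 + 1752·74 + 1722·174 + 828·66 + 3010·95 = 1160078, so x̄ = 1160078/12346 ≈ 93.96.

x ≈ 94.0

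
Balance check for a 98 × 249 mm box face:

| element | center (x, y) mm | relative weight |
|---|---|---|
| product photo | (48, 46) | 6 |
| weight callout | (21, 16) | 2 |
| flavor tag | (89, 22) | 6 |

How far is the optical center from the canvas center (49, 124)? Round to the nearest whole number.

Weights sum to 6 + 2 + 6 = 14.
x-moment: 6·48 + 2·21 + 6·89 = 864; centroid 864/14 ≈ 61.71.
y-moment: 6·46 + 2·16 + 6·22 = 440; centroid 440/14 ≈ 31.43.
Offset from (49, 124): Δx ≈ 12.71, Δy ≈ -92.57; distance = √(Δx² + Δy²) ≈ 93.44.

≈ 93 mm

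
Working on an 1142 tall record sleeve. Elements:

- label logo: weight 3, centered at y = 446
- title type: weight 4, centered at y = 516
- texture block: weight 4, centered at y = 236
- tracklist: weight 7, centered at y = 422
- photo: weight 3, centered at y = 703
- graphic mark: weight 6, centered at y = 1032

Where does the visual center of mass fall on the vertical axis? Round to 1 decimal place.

y ≈ 577.8

Weights sum to 3 + 4 + 4 + 7 + 3 + 6 = 27.
y: (3·446 + 4·516 + 4·236 + 7·422 + 3·703 + 6·1032) / 27 = 15601 / 27 ≈ 577.81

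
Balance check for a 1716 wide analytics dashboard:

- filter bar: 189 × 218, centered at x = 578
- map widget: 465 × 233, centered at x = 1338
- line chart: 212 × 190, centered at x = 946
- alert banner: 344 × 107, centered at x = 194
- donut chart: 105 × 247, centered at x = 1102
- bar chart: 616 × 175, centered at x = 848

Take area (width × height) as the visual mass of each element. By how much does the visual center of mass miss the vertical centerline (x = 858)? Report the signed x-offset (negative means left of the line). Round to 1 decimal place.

Taking area as weight: filter bar 189·218 = 41202, map widget 465·233 = 108345, line chart 212·190 = 40280, alert banner 344·107 = 36808, donut chart 105·247 = 25935, bar chart 616·175 = 107800. Sum 360370.
x: (41202·578 + 108345·1338 + 40280·946 + 36808·194 + 25935·1102 + 107800·848) / 360370 = 334020768 / 360370 ≈ 926.88
Against x = 858, that's 926.88 − 858 = 68.88.

≈ 68.9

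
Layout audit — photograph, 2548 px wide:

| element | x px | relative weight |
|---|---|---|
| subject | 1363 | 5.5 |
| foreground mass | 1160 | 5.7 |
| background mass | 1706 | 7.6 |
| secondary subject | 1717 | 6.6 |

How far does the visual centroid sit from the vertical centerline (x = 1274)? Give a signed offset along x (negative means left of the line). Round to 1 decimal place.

Total weight = 5.5 + 5.7 + 7.6 + 6.6 = 25.4.
Σw·x = 5.5·1363 + 5.7·1160 + 7.6·1706 + 6.6·1717 = 38406.3, so x̄ = 38406.3/25.4 ≈ 1512.06.
Offset from x = 1274: 1512.06 − 1274 ≈ 238.06.

≈ 238.1 px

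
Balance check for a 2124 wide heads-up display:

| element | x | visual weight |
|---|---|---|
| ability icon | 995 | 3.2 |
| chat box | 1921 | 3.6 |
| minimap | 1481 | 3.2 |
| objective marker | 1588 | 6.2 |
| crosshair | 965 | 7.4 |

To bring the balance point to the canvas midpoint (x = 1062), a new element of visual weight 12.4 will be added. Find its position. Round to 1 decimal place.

x ≈ 516.7

New total weight: (3.2 + 3.6 + 3.2 + 6.2 + 7.4) + 12.4 = 36.0.
x: target moment 36.0×1062 = 38232.0; current 3.2·995 + 3.6·1921 + 3.2·1481 + 6.2·1588 + 7.4·965 = 31825.4; the new element supplies 6406.6, so x = 6406.6/12.4 ≈ 516.66.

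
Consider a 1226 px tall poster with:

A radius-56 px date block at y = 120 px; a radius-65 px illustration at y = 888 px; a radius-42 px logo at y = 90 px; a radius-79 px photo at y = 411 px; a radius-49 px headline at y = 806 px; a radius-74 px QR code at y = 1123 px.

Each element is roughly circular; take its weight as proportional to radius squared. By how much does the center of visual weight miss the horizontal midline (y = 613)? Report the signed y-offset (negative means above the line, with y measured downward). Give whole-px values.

≈ 30 px

Weights ∝ r²: date block 56² = 3136, illustration 65² = 4225, logo 42² = 1764, photo 79² = 6241, headline 49² = 2401, QR code 74² = 5476; Σw = 23243.
Σw·y = 3136·120 + 4225·888 + 1764·90 + 6241·411 + 2401·806 + 5476·1123 = 14936685, so ȳ = 14936685/23243 ≈ 642.63.
Against y = 613, that's 642.63 − 613 = 29.63.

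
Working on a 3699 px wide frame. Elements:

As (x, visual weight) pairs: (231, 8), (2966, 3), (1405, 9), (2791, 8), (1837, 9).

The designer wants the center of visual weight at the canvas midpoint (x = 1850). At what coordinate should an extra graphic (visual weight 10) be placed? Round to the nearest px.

x ≈ 2470

After adding the extra graphic, total weight = 8 + 3 + 9 + 8 + 9 + 10 = 47.
Along x: (62252 + 10·x) / 47 = 1850 (existing moment 8·231 + 3·2966 + 9·1405 + 8·2791 + 9·1837 = 62252) ⇒ x = (86950 − 62252) / 10 ≈ 2469.80.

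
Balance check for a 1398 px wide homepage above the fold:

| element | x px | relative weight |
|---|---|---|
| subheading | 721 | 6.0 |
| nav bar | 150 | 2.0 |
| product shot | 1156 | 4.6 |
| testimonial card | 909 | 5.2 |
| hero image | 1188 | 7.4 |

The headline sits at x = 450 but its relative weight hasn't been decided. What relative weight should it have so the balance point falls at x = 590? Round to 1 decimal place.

w ≈ 61.4

Existing Σw = 25.2 (6.0 + 2.0 + 4.6 + 5.2 + 7.4); existing moment 6.0·721 + 2.0·150 + 4.6·1156 + 5.2·909 + 7.4·1188 = 23461.6.
For the centroid to hit 590: (23461.6 + w·450) / (25.2 + w) = 590.
So w = (590·25.2 − 23461.6)/(450 − 590) = -8593.6/-140 ≈ 61.38.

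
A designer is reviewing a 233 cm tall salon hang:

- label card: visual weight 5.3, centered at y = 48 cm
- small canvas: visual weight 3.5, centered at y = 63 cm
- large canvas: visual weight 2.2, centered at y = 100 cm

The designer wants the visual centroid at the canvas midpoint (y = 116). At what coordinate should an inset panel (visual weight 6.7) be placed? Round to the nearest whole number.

y ≈ 203

New total weight: (5.3 + 3.5 + 2.2) + 6.7 = 17.7.
y: need Σw·y = 17.7·116 = 2053.2. Existing = 5.3·48 + 3.5·63 + 2.2·100 = 694.9. Remainder 1358.3 / 6.7 ≈ 202.73.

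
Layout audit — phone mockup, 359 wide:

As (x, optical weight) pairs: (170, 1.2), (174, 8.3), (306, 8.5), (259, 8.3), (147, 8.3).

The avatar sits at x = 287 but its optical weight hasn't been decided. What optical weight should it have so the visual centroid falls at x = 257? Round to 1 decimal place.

w ≈ 42.4

Fixed elements: Σw = 1.2 + 8.3 + 8.5 + 8.3 + 8.3 = 34.6, Σw·x = 1.2·170 + 8.3·174 + 8.5·306 + 8.3·259 + 8.3·147 = 7619.0.
For the centroid to hit 257: (7619.0 + w·287) / (34.6 + w) = 257.
Rearranging, w·(287 − 257) = 257·34.6 − 7619.0 = 1273.2, so w ≈ 1273.2/30 = 42.44.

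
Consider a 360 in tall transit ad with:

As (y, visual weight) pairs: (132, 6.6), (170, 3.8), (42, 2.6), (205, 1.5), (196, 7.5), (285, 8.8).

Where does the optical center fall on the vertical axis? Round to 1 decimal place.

y ≈ 191.9

Σw = 6.6 + 3.8 + 2.6 + 1.5 + 7.5 + 8.8 = 30.8.
Σw·y = 5911.9; ȳ = 5911.9/30.8 ≈ 191.94.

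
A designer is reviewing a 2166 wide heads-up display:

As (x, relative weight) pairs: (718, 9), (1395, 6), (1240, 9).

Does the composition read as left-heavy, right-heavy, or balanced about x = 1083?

Total weight = 9 + 6 + 9 = 24.
Σw·x = 9·718 + 6·1395 + 9·1240 = 25992, so x̄ = 25992/24 ≈ 1083.00.
1083.00 = 1083 exactly: balanced.

balanced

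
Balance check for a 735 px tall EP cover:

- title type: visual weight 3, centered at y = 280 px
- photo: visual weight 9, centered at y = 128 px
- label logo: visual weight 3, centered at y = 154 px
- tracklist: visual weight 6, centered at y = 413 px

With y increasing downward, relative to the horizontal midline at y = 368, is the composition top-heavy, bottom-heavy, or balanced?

top-heavy

Weights sum to 3 + 9 + 3 + 6 = 21.
y-moment: 3·280 + 9·128 + 3·154 + 6·413 = 4932; centroid 4932/21 ≈ 234.86.
234.9 vs midline 368 → top-heavy.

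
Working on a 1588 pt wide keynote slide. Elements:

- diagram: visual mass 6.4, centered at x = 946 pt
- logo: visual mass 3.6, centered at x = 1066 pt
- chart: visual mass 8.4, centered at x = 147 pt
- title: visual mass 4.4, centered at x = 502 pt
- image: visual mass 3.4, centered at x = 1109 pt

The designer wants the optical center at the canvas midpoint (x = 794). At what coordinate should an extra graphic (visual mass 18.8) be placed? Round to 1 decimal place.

x ≈ 990.6

New total weight: (6.4 + 3.6 + 8.4 + 4.4 + 3.4) + 18.8 = 45.0.
x: need Σw·x = 45.0·794 = 35730.0. Existing = 6.4·946 + 3.6·1066 + 8.4·147 + 4.4·502 + 3.4·1109 = 17106.2. Remainder 18623.8 / 18.8 ≈ 990.63.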